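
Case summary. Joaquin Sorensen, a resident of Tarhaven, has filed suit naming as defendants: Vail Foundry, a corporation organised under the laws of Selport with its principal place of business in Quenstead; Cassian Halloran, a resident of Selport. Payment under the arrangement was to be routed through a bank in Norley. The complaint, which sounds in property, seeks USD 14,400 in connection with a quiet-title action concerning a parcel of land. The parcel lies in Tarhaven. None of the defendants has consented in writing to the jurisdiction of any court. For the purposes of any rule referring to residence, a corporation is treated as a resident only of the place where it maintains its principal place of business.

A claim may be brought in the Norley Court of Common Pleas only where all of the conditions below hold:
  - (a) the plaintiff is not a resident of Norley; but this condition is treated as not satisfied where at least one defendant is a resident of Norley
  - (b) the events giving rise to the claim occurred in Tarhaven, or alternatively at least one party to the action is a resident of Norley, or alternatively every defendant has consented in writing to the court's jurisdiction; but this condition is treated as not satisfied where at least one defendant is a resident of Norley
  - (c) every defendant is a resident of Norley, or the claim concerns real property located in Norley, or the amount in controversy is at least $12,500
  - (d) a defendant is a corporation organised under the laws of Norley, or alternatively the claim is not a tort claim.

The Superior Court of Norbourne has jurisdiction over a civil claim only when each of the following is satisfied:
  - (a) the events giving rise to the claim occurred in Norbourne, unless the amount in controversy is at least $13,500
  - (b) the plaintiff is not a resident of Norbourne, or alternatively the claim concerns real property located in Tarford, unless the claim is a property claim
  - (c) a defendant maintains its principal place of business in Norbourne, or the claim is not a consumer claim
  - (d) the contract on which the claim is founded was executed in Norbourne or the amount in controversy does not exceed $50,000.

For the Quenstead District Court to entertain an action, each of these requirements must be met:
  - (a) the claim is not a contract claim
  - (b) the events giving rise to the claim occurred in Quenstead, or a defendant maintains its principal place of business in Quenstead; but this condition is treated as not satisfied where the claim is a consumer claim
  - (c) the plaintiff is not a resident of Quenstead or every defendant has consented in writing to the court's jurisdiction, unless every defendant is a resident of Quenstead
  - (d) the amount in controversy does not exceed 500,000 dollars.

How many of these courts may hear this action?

The Norley Court of Common Pleas:
  (a) The plaintiff resides in Tarhaven, which is not Norley. And the carve-out is inapplicable — no defendant resides in Norley (they reside in Quenstead, Selport). Satisfied.
  (b) The operative events occurred in Tarhaven, so this disjunct is met. And the carve-out is inapplicable — no defendant resides in Norley (they reside in Quenstead, Selport). Condition met.
  (c) The amount in controversy is 14,400 dollars, which meets the 12,500 dollars floor, so this disjunct is met. Condition met.
  (d) The claim is a property claim, not a tort claim, which satisfies one of the alternatives. Met.
  → All conditions met; jurisdiction exists.
The Superior Court of Norbourne:
  (a) The operative events occurred in Tarhaven, not Norbourne. But the amount in controversy is USD 14,400, which meets the USD 13,500 floor, and the 'unless' clause therefore excuses the requirement. Satisfied.
  (b) The plaintiff resides in Tarhaven, which is not Norbourne, so one alternative holds. Condition met.
  (c) The claim is a property claim, not a consumer claim — that alternative is enough. Satisfied.
  (d) The amount in controversy is USD 14,400, within the 50,000 dollars ceiling, which satisfies one of the alternatives. Condition met.
  → Jurisdiction lies.
The Quenstead District Court:
  (a) The claim is a property claim, not a contract claim. Satisfied.
  (b) Vail Foundry has its principal place of business in Quenstead, so one alternative holds. The exception is not triggered, since the claim is a property claim, not a consumer claim. Satisfied.
  (c) The plaintiff resides in Tarhaven, which is not Quenstead, which satisfies one of the alternatives. Met.
  (d) The amount in controversy is USD 14,400, within the 500,000 dollars ceiling. Met.
  → Jurisdiction lies.
Courts with jurisdiction: the Norley Court of Common Pleas, the Superior Court of Norbourne, the Quenstead District Court — 3 in total.

3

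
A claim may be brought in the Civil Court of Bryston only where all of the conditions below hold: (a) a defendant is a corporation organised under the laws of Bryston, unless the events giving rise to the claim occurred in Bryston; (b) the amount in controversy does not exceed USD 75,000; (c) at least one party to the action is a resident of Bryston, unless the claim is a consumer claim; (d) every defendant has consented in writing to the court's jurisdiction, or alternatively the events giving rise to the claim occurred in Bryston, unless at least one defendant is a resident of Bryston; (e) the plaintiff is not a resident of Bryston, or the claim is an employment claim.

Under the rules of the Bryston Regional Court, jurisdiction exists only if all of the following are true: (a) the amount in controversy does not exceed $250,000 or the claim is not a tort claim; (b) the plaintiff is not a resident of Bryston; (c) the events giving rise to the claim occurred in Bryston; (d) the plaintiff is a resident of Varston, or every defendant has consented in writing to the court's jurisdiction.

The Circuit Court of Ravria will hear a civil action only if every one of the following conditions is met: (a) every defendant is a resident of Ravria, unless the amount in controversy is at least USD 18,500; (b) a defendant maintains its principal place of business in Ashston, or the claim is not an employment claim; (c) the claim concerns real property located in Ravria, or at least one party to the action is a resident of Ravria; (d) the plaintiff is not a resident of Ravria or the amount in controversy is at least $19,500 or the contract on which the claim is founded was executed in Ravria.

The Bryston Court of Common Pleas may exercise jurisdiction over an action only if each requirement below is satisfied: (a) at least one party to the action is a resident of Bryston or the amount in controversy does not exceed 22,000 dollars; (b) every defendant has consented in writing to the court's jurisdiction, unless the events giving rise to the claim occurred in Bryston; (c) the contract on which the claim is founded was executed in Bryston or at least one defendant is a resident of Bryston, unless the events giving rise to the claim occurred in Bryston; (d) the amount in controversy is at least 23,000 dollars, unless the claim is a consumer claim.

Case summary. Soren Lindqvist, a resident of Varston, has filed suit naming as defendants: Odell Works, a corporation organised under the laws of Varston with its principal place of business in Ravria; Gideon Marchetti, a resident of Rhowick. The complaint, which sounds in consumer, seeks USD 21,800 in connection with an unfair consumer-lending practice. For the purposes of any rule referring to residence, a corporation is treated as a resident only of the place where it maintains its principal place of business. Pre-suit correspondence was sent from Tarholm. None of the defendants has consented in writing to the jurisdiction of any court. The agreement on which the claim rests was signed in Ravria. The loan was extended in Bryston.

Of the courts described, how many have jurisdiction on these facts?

4

The Civil Court of Bryston:
  (a) The corporate defendant(s) are organised in Varston, not Bryston. The proviso rescues it, though: the operative events occurred in Bryston. Met.
  (b) The amount in controversy is 21,800 dollars, within the $75,000 ceiling. Condition met.
  (c) No party resides in Bryston. The proviso rescues it, though: the claim is a consumer claim. Condition met.
  (d) The operative events occurred in Bryston, so one alternative holds. Satisfied.
  (e) The plaintiff resides in Varston, which is not Bryston — that alternative is enough. Met.
  → Every requirement is satisfied — jurisdiction.
The Bryston Regional Court:
  (a) The amount in controversy is 21,800 dollars, within the USD 250,000 ceiling, which satisfies one of the alternatives. Met.
  (b) The plaintiff resides in Varston, which is not Bryston. Condition met.
  (c) The operative events occurred in Bryston. Met.
  (d) The plaintiff resides in Varston, so this disjunct is met. Satisfied.
  → Jurisdiction lies.
The Circuit Court of Ravria:
  (a) The defendants reside as follows — Odell Works in Ravria, Gideon Marchetti in Rhowick — not all in Ravria. The proviso rescues it, though: the amount in controversy is 21,800 dollars, which meets the USD 18,500 floor. Condition met.
  (b) The claim is a consumer claim, not an employment claim, so this disjunct is met. Met.
  (c) Odell Works resides in Ravria — that alternative is enough. Satisfied.
  (d) The plaintiff resides in Varston, which is not Ravria — that alternative is enough. Met.
  → The court has jurisdiction.
The Bryston Court of Common Pleas:
  (a) The amount in controversy is 21,800 dollars, within the $22,000 ceiling — that alternative is enough. Condition met.
  (b) No such written consent has been filed. However, the operative events occurred in Bryston, so the 'unless' proviso supplies this condition. Satisfied.
  (c) The contract was executed in Ravria, not Bryston; no defendant resides in Bryston (they reside in Ravria, Rhowick) — every alternative fails. But the operative events occurred in Bryston, and the 'unless' clause therefore excuses the requirement. Satisfied.
  (d) The amount in controversy is USD 21,800, below the 23,000 dollars floor. The proviso rescues it, though: the claim is a consumer claim. Satisfied.
  → The court has jurisdiction.
Courts with jurisdiction: the Civil Court of Bryston, the Bryston Regional Court, the Circuit Court of Ravria, the Bryston Court of Common Pleas — 4 in total.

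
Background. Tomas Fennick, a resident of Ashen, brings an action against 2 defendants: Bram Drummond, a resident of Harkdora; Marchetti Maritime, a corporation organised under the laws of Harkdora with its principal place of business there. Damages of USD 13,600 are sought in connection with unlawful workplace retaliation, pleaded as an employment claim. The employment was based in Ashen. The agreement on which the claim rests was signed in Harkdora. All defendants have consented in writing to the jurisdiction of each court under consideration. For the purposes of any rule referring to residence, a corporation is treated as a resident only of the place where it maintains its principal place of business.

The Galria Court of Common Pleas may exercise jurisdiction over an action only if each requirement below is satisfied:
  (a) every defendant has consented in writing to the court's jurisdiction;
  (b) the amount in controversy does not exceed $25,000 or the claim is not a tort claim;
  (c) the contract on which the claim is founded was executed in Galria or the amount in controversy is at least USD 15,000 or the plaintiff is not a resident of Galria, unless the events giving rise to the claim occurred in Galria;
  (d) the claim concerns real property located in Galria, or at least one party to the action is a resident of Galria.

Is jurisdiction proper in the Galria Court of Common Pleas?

No

The Galria Court of Common Pleas:
  (a) Every defendant has filed written consent. Met.
  (b) The amount in controversy is USD 13,600, within the $25,000 ceiling, so one alternative holds. Met.
  (c) The plaintiff resides in Ashen, which is not Galria, so this disjunct is met. Condition met.
  (d) The claim does not concern real property; no party resides in Galria — none of the alternatives is met. Fails.
  → At least one condition fails; no jurisdiction.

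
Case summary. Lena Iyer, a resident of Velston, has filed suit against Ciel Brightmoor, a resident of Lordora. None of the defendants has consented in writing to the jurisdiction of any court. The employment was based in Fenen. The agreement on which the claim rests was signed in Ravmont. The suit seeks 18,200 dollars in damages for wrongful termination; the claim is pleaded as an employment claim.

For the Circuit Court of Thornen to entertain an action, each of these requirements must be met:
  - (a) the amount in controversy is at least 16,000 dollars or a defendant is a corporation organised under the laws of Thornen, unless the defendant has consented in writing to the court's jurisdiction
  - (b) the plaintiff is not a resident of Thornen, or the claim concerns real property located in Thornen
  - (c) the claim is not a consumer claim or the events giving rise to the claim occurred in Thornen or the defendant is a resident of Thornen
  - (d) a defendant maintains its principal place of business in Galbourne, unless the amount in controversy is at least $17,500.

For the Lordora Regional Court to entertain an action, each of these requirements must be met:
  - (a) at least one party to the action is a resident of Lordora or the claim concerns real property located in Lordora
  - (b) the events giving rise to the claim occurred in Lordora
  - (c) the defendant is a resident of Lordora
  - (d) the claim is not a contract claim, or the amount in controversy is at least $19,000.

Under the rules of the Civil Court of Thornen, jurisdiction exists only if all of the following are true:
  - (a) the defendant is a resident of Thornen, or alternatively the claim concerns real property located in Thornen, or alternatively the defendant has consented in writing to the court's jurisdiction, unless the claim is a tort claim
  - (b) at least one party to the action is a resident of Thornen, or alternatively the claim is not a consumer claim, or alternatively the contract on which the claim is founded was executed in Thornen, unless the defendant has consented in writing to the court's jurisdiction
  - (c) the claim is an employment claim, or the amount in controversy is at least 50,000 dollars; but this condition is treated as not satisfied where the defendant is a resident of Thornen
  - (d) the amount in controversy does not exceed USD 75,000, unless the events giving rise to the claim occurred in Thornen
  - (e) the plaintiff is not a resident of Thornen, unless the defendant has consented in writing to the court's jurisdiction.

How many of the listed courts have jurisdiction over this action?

1

The Circuit Court of Thornen:
  (a) The amount in controversy is 18,200 dollars, which meets the USD 16,000 floor, so this disjunct is met. Satisfied.
  (b) The plaintiff resides in Velston, which is not Thornen, which satisfies one of the alternatives. Condition met.
  (c) The claim is an employment claim, not a consumer claim, so one alternative holds. Met.
  (d) No defendant is a corporation. The proviso rescues it, though: the amount in controversy is USD 18,200, which meets the $17,500 floor. Satisfied.
  → The court has jurisdiction.
The Lordora Regional Court:
  (a) Ciel Brightmoor resides in Lordora — that alternative is enough. Satisfied.
  (b) The operative events occurred in Fenen, not Lordora. Fails.
  (c) The defendant resides in Lordora. Met.
  (d) The claim is an employment claim, not a contract claim, so this disjunct is met. Satisfied.
  → At least one condition fails; no jurisdiction.
The Civil Court of Thornen:
  (a) The defendant resides in Lordora, not Thornen; the claim does not concern real property; no such written consent has been filed — every alternative fails. Nor does the 'unless' clause help: the claim is an employment claim, not a tort claim. Not satisfied.
  (b) The claim is an employment claim, not a consumer claim, so this disjunct is met. Condition met.
  (c) The claim is an employment claim — that alternative is enough. The carve-out does not apply: the defendant resides in Lordora, not Thornen. Condition met.
  (d) The amount in controversy is 18,200 dollars, within the $75,000 ceiling. Condition met.
  (e) The plaintiff resides in Velston, which is not Thornen. Satisfied.
  → At least one condition fails; no jurisdiction.
Courts with jurisdiction: the Circuit Court of Thornen — 1 in total.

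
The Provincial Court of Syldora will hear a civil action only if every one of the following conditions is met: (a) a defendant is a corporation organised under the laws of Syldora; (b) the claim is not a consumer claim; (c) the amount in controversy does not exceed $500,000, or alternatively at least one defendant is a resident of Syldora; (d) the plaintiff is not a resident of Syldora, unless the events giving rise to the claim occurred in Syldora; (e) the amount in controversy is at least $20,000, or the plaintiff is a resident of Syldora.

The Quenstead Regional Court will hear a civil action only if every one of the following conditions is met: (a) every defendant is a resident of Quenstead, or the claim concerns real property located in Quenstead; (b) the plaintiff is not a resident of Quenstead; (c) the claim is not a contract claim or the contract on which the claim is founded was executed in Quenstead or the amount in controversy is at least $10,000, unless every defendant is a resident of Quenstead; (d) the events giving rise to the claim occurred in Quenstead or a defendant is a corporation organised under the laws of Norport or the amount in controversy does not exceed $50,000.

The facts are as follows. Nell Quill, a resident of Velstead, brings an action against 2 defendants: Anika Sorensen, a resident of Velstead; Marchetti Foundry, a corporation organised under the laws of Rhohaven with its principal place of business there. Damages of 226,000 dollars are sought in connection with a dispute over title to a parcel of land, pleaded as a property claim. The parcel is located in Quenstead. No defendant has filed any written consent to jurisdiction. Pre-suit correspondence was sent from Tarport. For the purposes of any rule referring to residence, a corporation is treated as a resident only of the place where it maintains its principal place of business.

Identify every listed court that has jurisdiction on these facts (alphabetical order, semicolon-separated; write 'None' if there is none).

the Quenstead Regional Court

The Provincial Court of Syldora:
  (a) The corporate defendant(s) are organised in Rhohaven, not Syldora. Fails.
  (b) The claim is a property claim, not a consumer claim. Met.
  (c) The amount in controversy is USD 226,000, within the $500,000 ceiling — that alternative is enough. Met.
  (d) The plaintiff resides in Velstead, which is not Syldora. Met.
  (e) The amount in controversy is USD 226,000, which meets the 20,000 dollars floor, so one alternative holds. Satisfied.
  → Not every requirement is met — no jurisdiction.
The Quenstead Regional Court:
  (a) The property lies in Quenstead, so this disjunct is met. Condition met.
  (b) The plaintiff resides in Velstead, which is not Quenstead. Satisfied.
  (c) The claim is a property claim, not a contract claim, so this disjunct is met. Satisfied.
  (d) The operative events occurred in Quenstead, so this disjunct is met. Condition met.
  → Jurisdiction lies.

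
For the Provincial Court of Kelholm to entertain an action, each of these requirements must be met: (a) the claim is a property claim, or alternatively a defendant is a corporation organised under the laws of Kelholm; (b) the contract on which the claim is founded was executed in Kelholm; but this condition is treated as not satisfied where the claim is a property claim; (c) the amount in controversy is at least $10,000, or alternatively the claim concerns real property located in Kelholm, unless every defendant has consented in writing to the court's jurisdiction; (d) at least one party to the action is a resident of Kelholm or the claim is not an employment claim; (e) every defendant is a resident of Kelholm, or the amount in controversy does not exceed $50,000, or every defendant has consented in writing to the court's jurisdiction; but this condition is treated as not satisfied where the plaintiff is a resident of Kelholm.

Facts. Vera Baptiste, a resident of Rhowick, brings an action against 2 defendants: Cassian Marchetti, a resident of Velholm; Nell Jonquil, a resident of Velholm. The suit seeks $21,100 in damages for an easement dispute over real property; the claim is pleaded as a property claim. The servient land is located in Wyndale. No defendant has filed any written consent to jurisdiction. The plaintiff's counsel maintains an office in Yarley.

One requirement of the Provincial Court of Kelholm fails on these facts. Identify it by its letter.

(b)

The Provincial Court of Kelholm:
  (a) The claim is a property claim, which satisfies one of the alternatives. Met.
  (b) No contract (and hence no place of execution) is alleged. Fails.
  (c) The amount in controversy is USD 21,100, which meets the USD 10,000 floor, so one alternative holds. Satisfied.
  (d) The claim is a property claim, not an employment claim, which satisfies one of the alternatives. Satisfied.
  (e) The amount in controversy is $21,100, within the 50,000 dollars ceiling — that alternative is enough. The exception is not triggered, since the plaintiff resides in Rhowick, not Kelholm. Condition met.
Only condition (b) fails.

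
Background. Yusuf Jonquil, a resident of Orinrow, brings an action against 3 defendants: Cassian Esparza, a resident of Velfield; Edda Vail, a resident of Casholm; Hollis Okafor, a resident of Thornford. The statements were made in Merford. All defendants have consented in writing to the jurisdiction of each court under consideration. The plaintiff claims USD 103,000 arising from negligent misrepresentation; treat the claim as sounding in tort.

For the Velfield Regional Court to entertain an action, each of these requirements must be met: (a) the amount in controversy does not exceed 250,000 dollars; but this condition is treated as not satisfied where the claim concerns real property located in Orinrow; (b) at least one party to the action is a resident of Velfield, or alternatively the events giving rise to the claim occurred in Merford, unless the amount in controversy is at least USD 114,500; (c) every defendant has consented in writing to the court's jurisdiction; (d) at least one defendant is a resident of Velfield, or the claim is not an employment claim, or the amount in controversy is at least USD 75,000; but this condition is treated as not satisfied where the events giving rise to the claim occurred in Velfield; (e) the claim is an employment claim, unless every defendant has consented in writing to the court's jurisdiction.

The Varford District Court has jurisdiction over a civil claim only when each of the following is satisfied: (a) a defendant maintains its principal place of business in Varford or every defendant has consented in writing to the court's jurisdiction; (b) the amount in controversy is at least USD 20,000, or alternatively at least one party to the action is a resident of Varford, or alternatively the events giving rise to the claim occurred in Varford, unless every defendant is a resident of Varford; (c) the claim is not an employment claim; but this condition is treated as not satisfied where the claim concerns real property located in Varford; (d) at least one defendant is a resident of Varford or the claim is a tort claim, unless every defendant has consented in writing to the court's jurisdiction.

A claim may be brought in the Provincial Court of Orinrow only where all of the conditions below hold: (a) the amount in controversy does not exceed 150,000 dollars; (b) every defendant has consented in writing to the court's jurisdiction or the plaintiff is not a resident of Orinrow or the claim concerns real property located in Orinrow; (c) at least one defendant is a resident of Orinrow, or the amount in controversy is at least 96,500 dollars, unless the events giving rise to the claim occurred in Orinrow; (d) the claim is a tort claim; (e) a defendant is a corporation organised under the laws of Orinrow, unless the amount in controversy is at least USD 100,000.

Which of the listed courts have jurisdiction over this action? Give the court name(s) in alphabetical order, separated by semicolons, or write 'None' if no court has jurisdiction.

the Provincial Court of Orinrow; the Varford District Court; the Velfield Regional Court

The Velfield Regional Court:
  (a) The amount in controversy is $103,000, within the 250,000 dollars ceiling. And the carve-out is inapplicable — the claim does not concern real property. Condition met.
  (b) Cassian Esparza resides in Velfield, so one alternative holds. Satisfied.
  (c) Every defendant has filed written consent. Condition met.
  (d) Cassian Esparza resides in Velfield, so one alternative holds. The exception is not triggered, since the operative events occurred in Merford, not Velfield. Satisfied.
  (e) The claim is a tort claim, not an employment claim. The proviso rescues it, though: every defendant has filed written consent. Condition met.
  → Jurisdiction lies.
The Varford District Court:
  (a) Every defendant has filed written consent — that alternative is enough. Satisfied.
  (b) The amount in controversy is 103,000 dollars, which meets the $20,000 floor, so one alternative holds. Condition met.
  (c) The claim is a tort claim, not an employment claim. The carve-out does not apply: the claim does not concern real property. Condition met.
  (d) The claim is a tort claim — that alternative is enough. Condition met.
  → Jurisdiction lies.
The Provincial Court of Orinrow:
  (a) The amount in controversy is USD 103,000, within the $150,000 ceiling. Met.
  (b) Every defendant has filed written consent, so one alternative holds. Condition met.
  (c) The amount in controversy is USD 103,000, which meets the $96,500 floor, so one alternative holds. Condition met.
  (d) The claim is a tort claim. Condition met.
  (e) No defendant is a corporation. The proviso rescues it, though: the amount in controversy is USD 103,000, which meets the USD 100,000 floor. Met.
  → All conditions met; jurisdiction exists.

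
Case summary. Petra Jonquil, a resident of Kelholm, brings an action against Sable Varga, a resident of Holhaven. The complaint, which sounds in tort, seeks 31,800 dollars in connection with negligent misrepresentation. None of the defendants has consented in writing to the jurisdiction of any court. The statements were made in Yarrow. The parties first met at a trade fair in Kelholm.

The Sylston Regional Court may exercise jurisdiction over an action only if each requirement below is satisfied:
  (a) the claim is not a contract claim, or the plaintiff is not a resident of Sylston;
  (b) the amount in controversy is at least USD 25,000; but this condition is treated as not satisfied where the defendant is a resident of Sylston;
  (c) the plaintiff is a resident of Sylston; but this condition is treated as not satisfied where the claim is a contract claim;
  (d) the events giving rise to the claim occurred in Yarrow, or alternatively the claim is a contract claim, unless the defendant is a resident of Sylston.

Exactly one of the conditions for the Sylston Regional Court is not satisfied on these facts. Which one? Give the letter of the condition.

(c)

The Sylston Regional Court:
  (a) The claim is a tort claim, not a contract claim, which satisfies one of the alternatives. Satisfied.
  (b) The amount in controversy is 31,800 dollars, which meets the $25,000 floor. And the carve-out is inapplicable — the defendant resides in Holhaven, not Sylston. Met.
  (c) The plaintiff resides in Kelholm, not Sylston. Not met.
  (d) The operative events occurred in Yarrow, which satisfies one of the alternatives. Met.
Only condition (c) fails.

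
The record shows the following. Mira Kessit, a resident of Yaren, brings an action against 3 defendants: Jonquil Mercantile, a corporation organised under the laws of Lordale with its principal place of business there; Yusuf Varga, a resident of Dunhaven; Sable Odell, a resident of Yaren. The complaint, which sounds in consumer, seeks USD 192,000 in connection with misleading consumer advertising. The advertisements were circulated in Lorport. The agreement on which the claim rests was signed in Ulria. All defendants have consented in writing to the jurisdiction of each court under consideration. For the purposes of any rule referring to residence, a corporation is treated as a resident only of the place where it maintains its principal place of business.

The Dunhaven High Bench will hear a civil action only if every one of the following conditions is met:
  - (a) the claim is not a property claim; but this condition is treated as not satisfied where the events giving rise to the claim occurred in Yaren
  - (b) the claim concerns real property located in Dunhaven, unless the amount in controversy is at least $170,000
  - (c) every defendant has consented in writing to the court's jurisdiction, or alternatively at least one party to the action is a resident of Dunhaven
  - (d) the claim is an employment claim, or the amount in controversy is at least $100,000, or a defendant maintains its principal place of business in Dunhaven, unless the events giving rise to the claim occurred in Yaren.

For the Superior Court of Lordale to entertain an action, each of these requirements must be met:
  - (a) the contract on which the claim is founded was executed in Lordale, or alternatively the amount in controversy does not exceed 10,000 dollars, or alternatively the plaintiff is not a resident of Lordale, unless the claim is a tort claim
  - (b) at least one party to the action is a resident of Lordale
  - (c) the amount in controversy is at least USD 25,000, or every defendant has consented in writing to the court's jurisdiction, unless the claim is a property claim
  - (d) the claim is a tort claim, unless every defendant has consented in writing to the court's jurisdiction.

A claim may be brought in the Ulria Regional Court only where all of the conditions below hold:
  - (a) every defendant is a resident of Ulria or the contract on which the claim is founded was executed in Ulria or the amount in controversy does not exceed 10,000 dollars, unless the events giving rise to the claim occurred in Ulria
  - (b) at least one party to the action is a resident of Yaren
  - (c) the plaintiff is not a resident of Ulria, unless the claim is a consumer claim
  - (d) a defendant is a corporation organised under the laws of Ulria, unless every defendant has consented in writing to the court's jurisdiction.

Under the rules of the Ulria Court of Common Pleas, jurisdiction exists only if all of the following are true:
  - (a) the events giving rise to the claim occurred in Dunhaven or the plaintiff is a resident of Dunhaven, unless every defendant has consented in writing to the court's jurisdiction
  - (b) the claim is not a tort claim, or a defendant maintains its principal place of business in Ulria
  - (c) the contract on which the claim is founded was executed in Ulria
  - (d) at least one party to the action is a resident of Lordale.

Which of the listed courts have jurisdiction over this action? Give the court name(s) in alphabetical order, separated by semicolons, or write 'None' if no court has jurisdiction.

The Dunhaven High Bench:
  (a) The claim is a consumer claim, not a property claim. And the carve-out is inapplicable — the operative events occurred in Lorport, not Yaren. Condition met.
  (b) The claim does not concern real property. But the amount in controversy is USD 192,000, which meets the 170,000 dollars floor, and the 'unless' clause therefore excuses the requirement. Satisfied.
  (c) Every defendant has filed written consent, so this disjunct is met. Satisfied.
  (d) The amount in controversy is USD 192,000, which meets the $100,000 floor, so one alternative holds. Met.
  → All conditions met; jurisdiction exists.
The Superior Court of Lordale:
  (a) The plaintiff resides in Yaren, which is not Lordale, which satisfies one of the alternatives. Met.
  (b) Jonquil Mercantile resides in Lordale. Satisfied.
  (c) The amount in controversy is USD 192,000, which meets the USD 25,000 floor, which satisfies one of the alternatives. Met.
  (d) The claim is a consumer claim, not a tort claim. But every defendant has filed written consent, and the 'unless' clause therefore excuses the requirement. Condition met.
  → All conditions met; jurisdiction exists.
The Ulria Regional Court:
  (a) The contract was executed in Ulria, which satisfies one of the alternatives. Met.
  (b) Mira Kessit resides in Yaren. Condition met.
  (c) The plaintiff resides in Yaren, which is not Ulria. Satisfied.
  (d) The corporate defendant(s) are organised in Lordale, not Ulria. However, every defendant has filed written consent, so the 'unless' proviso supplies this condition. Satisfied.
  → The court has jurisdiction.
The Ulria Court of Common Pleas:
  (a) The operative events occurred in Lorport, not Dunhaven; the plaintiff resides in Yaren, not Dunhaven — none of the alternatives is met. However, every defendant has filed written consent, so the 'unless' proviso supplies this condition. Condition met.
  (b) The claim is a consumer claim, not a tort claim, which satisfies one of the alternatives. Satisfied.
  (c) The contract was executed in Ulria. Satisfied.
  (d) Jonquil Mercantile resides in Lordale. Satisfied.
  → Jurisdiction lies.

the Dunhaven High Bench; the Superior Court of Lordale; the Ulria Court of Common Pleas; the Ulria Regional Court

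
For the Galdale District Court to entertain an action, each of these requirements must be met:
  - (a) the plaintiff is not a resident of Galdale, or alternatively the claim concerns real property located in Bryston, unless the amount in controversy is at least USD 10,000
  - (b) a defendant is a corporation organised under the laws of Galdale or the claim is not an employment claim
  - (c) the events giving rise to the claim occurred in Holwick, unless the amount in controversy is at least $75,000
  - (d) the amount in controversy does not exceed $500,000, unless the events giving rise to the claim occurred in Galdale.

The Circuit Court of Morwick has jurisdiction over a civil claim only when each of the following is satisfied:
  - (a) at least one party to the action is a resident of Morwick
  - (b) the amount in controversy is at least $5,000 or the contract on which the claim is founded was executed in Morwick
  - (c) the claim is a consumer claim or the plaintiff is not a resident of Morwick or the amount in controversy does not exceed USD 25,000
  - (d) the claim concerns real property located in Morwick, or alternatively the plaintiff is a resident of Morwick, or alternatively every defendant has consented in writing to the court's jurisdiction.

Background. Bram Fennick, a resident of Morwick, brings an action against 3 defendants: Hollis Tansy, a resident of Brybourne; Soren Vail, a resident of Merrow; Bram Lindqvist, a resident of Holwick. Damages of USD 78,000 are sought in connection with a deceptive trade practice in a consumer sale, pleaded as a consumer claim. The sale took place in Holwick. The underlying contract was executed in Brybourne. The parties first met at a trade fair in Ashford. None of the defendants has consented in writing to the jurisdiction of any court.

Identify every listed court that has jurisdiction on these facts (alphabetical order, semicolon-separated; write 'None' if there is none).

The Galdale District Court:
  (a) The plaintiff resides in Morwick, which is not Galdale, so one alternative holds. Condition met.
  (b) The claim is a consumer claim, not an employment claim, so one alternative holds. Condition met.
  (c) The operative events occurred in Holwick. Met.
  (d) The amount in controversy is 78,000 dollars, within the $500,000 ceiling. Satisfied.
  → The court has jurisdiction.
The Circuit Court of Morwick:
  (a) Bram Fennick resides in Morwick. Satisfied.
  (b) The amount in controversy is 78,000 dollars, which meets the $5,000 floor, so this disjunct is met. Condition met.
  (c) The claim is a consumer claim, so one alternative holds. Met.
  (d) The plaintiff resides in Morwick, so this disjunct is met. Condition met.
  → The court has jurisdiction.

the Circuit Court of Morwick; the Galdale District Court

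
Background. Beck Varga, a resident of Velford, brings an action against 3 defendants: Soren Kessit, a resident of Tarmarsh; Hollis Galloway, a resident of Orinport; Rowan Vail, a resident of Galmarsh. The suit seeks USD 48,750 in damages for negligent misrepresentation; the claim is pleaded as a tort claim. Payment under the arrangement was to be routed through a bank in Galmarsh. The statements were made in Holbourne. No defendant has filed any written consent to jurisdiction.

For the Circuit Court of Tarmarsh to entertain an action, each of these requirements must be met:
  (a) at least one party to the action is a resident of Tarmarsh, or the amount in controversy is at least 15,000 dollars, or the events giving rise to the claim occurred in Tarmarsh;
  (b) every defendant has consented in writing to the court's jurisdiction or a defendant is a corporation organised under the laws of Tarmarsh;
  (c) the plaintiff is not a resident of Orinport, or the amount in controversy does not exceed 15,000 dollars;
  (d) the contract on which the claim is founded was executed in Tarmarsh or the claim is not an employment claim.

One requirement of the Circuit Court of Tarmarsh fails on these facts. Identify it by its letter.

The Circuit Court of Tarmarsh:
  (a) Soren Kessit resides in Tarmarsh, which satisfies one of the alternatives. Condition met.
  (b) No such written consent has been filed; no defendant is a corporation — every alternative fails. Not satisfied.
  (c) The plaintiff resides in Velford, which is not Orinport, which satisfies one of the alternatives. Condition met.
  (d) The claim is a tort claim, not an employment claim, so one alternative holds. Met.
Only condition (b) fails.

(b)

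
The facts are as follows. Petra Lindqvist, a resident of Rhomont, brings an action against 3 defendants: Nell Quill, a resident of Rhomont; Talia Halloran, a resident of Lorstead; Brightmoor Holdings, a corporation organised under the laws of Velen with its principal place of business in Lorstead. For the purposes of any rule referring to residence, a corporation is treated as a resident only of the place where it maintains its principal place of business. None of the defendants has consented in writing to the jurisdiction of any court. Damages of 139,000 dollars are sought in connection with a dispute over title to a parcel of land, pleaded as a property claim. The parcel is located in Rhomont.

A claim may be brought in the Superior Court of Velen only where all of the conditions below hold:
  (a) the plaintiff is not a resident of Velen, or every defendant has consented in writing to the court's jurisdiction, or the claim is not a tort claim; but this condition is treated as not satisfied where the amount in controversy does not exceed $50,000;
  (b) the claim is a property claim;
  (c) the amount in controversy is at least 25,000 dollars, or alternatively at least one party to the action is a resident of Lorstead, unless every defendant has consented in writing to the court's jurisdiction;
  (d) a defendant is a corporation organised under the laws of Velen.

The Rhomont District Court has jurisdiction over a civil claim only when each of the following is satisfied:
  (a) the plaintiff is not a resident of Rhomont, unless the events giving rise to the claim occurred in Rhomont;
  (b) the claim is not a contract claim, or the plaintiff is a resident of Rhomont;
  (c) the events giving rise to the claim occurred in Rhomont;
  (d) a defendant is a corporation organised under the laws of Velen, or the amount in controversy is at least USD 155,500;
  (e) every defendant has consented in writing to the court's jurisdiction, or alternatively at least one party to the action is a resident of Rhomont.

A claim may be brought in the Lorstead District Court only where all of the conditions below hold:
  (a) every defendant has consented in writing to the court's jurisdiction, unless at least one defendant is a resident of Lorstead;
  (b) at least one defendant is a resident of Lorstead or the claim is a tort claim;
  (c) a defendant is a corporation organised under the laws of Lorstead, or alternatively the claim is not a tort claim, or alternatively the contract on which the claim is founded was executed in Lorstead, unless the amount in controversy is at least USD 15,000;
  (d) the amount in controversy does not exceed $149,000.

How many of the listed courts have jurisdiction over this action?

3

The Superior Court of Velen:
  (a) The plaintiff resides in Rhomont, which is not Velen, which satisfies one of the alternatives. The exception is not triggered, since the amount in controversy is 139,000 dollars, above the USD 50,000 ceiling. Condition met.
  (b) The claim is a property claim. Condition met.
  (c) The amount in controversy is 139,000 dollars, which meets the 25,000 dollars floor, so one alternative holds. Met.
  (d) Brightmoor Holdings is organised under the laws of Velen. Condition met.
  → Every requirement is satisfied — jurisdiction.
The Rhomont District Court:
  (a) The plaintiff resides in Rhomont. But the operative events occurred in Rhomont, and the 'unless' clause therefore excuses the requirement. Condition met.
  (b) The claim is a property claim, not a contract claim, so one alternative holds. Satisfied.
  (c) The operative events occurred in Rhomont. Satisfied.
  (d) Brightmoor Holdings is organised under the laws of Velen, which satisfies one of the alternatives. Met.
  (e) Petra Lindqvist resides in Rhomont, so this disjunct is met. Condition met.
  → Jurisdiction lies.
The Lorstead District Court:
  (a) No such written consent has been filed. But Talia Halloran resides in Lorstead, and the 'unless' clause therefore excuses the requirement. Met.
  (b) Talia Halloran resides in Lorstead — that alternative is enough. Met.
  (c) The claim is a property claim, not a tort claim, so this disjunct is met. Condition met.
  (d) The amount in controversy is 139,000 dollars, within the USD 149,000 ceiling. Satisfied.
  → Every requirement is satisfied — jurisdiction.
Courts with jurisdiction: the Superior Court of Velen, the Rhomont District Court, the Lorstead District Court — 3 in total.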